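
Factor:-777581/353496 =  -2^ ( - 3)*3^( -1 )*7^3*11^(-1)*13^ (-1 )*103^(-1)* 2267^1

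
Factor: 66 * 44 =2^3*3^1*11^2 =2904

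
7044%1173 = 6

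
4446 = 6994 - 2548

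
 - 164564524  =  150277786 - 314842310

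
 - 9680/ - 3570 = 2 + 254/357 = 2.71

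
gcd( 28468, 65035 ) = 1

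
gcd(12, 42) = 6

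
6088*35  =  213080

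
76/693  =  76/693=0.11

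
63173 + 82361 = 145534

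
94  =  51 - - 43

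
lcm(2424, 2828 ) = 16968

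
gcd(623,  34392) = 1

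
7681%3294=1093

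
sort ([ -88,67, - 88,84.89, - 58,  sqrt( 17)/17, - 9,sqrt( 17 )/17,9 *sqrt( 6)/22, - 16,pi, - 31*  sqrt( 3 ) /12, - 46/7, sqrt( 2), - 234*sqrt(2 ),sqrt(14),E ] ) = [ - 234* sqrt( 2 ), - 88, - 88, - 58, - 16, - 9 , - 46/7, - 31*sqrt(3) /12,sqrt( 17)/17,sqrt(17 )/17,9*sqrt( 6)/22,sqrt ( 2),E,pi,sqrt(14), 67,84.89 ]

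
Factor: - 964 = -2^2 * 241^1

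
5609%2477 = 655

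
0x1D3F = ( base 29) 8q5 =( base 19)11e1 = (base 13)353C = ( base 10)7487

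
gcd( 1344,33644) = 4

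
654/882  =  109/147  =  0.74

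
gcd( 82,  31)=1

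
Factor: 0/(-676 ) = 0=0^1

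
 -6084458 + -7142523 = - 13226981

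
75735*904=68464440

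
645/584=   1 + 61/584 = 1.10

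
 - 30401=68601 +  - 99002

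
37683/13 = 2898 + 9/13 = 2898.69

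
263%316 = 263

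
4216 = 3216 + 1000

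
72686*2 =145372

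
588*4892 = 2876496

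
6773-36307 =-29534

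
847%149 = 102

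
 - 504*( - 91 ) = 45864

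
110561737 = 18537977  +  92023760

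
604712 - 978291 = - 373579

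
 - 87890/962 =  - 43945/481 = -91.36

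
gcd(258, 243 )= 3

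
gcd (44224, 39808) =64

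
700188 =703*996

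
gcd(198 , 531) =9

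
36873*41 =1511793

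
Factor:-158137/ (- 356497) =287/647 = 7^1*41^1* 647^( - 1) 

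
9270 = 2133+7137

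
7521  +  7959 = 15480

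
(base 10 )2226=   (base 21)510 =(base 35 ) 1sl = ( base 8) 4262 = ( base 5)32401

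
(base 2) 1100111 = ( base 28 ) 3j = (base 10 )103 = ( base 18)5d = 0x67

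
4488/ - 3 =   -  1496/1 =- 1496.00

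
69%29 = 11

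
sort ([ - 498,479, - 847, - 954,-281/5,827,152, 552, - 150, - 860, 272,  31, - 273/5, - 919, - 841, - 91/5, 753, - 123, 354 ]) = [ - 954,-919 , - 860, - 847, - 841, - 498,  -  150,-123, - 281/5, - 273/5, - 91/5 , 31, 152, 272, 354 , 479,552, 753,827]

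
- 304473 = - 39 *7807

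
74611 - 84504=- 9893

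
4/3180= 1/795 =0.00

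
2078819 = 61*34079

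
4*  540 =2160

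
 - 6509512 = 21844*(  -  298) 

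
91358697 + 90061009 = 181419706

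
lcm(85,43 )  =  3655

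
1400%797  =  603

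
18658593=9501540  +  9157053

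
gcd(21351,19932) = 33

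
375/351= 125/117 = 1.07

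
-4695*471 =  - 2211345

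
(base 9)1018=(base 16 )2ea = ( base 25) 14L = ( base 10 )746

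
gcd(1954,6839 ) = 977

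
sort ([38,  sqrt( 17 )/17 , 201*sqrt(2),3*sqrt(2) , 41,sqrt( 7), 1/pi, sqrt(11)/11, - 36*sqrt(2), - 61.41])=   [ - 61.41, - 36 * sqrt( 2 ), sqrt(  17)/17,sqrt( 11)/11,1/pi, sqrt(7) , 3*sqrt( 2),38,41  ,  201*sqrt(2 )]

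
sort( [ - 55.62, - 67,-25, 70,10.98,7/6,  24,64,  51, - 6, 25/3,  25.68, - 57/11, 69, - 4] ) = [ - 67, - 55.62, - 25, - 6, - 57/11, - 4, 7/6,25/3,10.98,  24,25.68, 51  ,  64,69, 70]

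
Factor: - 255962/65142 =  - 389/99 = -3^ ( - 2 ) *11^( - 1)*389^1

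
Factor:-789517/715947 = -3^(  -  1 )*101^1*7817^1*238649^(  -  1 ) 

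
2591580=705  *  3676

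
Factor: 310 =2^1 * 5^1*31^1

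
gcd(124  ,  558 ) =62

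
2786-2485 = 301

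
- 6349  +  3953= - 2396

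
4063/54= 75 + 13/54 = 75.24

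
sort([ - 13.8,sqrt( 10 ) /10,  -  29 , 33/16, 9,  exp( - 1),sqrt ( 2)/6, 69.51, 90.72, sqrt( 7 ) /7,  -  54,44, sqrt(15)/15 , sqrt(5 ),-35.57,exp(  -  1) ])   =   [-54, - 35.57 , - 29 ,  -  13.8 , sqrt(2 )/6, sqrt(15 ) /15, sqrt( 10 ) /10 , exp(  -  1 ) , exp( - 1), sqrt(7)/7,33/16,sqrt( 5 ),9,44 , 69.51,90.72] 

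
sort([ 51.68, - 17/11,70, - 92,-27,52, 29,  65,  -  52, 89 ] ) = [ - 92, - 52, - 27, - 17/11 , 29,51.68, 52,65, 70,89 ] 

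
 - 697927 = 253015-950942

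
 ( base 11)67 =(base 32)29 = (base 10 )73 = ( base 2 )1001001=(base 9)81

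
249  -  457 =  - 208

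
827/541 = 827/541 = 1.53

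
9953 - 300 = 9653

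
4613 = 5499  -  886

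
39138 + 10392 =49530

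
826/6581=826/6581 =0.13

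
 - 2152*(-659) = 1418168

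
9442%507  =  316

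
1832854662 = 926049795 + 906804867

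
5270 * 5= 26350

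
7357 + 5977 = 13334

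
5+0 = 5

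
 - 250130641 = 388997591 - 639128232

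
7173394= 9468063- 2294669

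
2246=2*1123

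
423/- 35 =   -  423/35= - 12.09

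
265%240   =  25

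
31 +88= 119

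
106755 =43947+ 62808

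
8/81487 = 8/81487 = 0.00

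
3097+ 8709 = 11806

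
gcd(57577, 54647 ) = 1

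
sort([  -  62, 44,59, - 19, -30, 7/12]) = [  -  62, - 30,-19, 7/12,44, 59]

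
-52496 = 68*(  -  772 ) 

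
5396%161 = 83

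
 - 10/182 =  - 1+86/91 =-  0.05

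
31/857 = 31/857= 0.04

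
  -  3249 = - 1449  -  1800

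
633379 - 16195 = 617184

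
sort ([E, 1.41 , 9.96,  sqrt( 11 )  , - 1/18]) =[ - 1/18, 1.41, E , sqrt(11),  9.96 ] 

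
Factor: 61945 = 5^1*13^1*953^1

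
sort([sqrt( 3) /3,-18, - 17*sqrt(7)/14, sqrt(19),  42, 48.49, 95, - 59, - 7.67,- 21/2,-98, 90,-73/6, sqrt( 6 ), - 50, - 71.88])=[ - 98,-71.88  ,-59, - 50,-18,-73/6, - 21/2, - 7.67, - 17*sqrt(7) /14,sqrt ( 3 ) /3,sqrt( 6 ),sqrt(19),42, 48.49,  90, 95] 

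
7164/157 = 7164/157= 45.63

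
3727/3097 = 3727/3097 = 1.20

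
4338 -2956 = 1382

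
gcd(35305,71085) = 5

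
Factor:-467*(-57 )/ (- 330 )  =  -8873/110 =- 2^(-1)*5^( - 1)*11^( - 1 )*19^1*467^1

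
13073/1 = 13073  =  13073.00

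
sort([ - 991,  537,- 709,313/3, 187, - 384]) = [ - 991, - 709, - 384,313/3 , 187, 537 ] 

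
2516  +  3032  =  5548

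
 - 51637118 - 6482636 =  - 58119754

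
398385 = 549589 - 151204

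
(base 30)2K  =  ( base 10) 80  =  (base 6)212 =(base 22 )3E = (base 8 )120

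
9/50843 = 9/50843 = 0.00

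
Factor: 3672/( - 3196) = -2^1*3^3 * 47^( - 1 ) = - 54/47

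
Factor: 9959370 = 2^1* 3^1*5^1*31^1*10709^1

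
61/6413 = 61/6413=0.01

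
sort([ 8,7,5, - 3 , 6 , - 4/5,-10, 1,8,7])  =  [  -  10 , - 3,-4/5, 1,5,6,7,7,8,8] 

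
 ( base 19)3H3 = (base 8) 2601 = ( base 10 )1409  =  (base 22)2K1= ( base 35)159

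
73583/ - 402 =-73583/402 = -  183.04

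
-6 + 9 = 3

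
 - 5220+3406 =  -1814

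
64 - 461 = -397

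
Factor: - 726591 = - 3^1 * 242197^1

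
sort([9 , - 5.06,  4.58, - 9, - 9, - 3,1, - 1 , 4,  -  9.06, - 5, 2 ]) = [- 9.06,  -  9, - 9 , - 5.06, - 5, - 3, - 1, 1, 2,4,  4.58,  9]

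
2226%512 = 178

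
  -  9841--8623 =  - 1218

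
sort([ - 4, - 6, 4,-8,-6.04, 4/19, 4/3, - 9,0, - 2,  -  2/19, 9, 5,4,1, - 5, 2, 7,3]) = [ - 9, - 8, -6.04,- 6, - 5,  -  4 , - 2, - 2/19,0, 4/19,  1, 4/3, 2,3, 4,4,  5, 7, 9 ] 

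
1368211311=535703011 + 832508300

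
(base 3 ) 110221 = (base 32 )AT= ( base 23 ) f4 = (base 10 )349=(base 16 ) 15d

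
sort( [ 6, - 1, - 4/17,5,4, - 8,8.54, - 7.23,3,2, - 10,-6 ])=[ - 10,-8, - 7.23,-6,  -  1, - 4/17,2,3,4,5,6,8.54] 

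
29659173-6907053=22752120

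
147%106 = 41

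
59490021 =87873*677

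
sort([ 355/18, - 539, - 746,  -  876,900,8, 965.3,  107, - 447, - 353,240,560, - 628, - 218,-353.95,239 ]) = [  -  876, - 746, - 628,- 539, - 447, - 353.95, - 353, - 218,8, 355/18 , 107 , 239, 240,560, 900,965.3]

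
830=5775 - 4945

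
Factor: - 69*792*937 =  - 51205176 = - 2^3*3^3*11^1*23^1 * 937^1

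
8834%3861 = 1112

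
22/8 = 11/4 = 2.75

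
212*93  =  19716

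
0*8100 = 0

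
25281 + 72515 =97796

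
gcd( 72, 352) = 8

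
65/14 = 65/14 = 4.64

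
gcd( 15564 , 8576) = 4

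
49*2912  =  142688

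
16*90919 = 1454704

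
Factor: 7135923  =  3^1*2378641^1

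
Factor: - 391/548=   -2^( - 2 )*17^1*23^1*137^ (- 1)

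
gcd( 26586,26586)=26586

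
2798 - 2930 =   -  132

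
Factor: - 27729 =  - 3^3*13^1*79^1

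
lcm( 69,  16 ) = 1104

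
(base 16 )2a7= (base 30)MJ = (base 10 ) 679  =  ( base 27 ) p4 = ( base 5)10204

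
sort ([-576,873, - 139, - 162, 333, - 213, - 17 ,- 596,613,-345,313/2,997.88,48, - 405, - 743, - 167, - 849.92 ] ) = [ - 849.92, - 743,-596, - 576, - 405, - 345, - 213, - 167, -162, - 139, - 17,48,313/2,333, 613 , 873,997.88]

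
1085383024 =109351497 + 976031527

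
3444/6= 574 = 574.00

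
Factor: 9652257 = 3^3*389^1*919^1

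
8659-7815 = 844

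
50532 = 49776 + 756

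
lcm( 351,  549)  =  21411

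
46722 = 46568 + 154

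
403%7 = 4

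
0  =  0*8421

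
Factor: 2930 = 2^1*5^1*293^1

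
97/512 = 97/512 = 0.19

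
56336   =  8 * 7042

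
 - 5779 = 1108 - 6887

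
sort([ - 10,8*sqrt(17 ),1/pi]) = [- 10, 1/pi, 8*sqrt( 17) ]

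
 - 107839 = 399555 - 507394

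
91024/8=11378= 11378.00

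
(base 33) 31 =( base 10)100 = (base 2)1100100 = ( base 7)202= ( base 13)79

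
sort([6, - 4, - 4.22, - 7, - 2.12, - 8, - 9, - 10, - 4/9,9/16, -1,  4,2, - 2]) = [ - 10, - 9, - 8, - 7, - 4.22, - 4,- 2.12 , - 2, - 1, - 4/9,9/16, 2,  4,6] 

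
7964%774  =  224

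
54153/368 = 147 +57/368 = 147.15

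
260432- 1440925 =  - 1180493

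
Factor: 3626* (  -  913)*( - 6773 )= 2^1*7^2*11^1*13^1*37^1 * 83^1*521^1 =22422273874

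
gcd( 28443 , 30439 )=499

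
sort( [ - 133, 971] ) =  [-133 , 971 ] 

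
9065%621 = 371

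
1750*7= 12250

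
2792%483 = 377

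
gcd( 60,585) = 15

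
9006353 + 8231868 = 17238221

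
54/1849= 54/1849 = 0.03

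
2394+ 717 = 3111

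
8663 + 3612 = 12275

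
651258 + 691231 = 1342489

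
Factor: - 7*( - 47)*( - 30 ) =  - 2^1*3^1*5^1*7^1*47^1=- 9870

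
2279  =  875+1404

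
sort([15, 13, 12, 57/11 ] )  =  [ 57/11, 12,13, 15]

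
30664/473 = 64+392/473 = 64.83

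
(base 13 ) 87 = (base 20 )5B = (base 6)303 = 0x6F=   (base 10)111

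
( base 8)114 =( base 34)28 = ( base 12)64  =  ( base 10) 76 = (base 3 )2211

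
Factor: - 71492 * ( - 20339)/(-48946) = - 2^1* 11^1 * 43^2*61^1*293^1*24473^( - 1 ) = -727037894/24473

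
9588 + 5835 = 15423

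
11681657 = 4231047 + 7450610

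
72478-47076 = 25402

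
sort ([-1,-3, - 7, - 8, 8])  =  [-8 ,- 7,-3, - 1, 8 ]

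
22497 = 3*7499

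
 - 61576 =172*( - 358 )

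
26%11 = 4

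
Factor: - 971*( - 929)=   902059 = 929^1*971^1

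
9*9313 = 83817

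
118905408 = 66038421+52866987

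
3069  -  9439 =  - 6370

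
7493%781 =464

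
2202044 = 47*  46852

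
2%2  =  0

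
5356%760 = 36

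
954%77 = 30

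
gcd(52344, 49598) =2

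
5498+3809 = 9307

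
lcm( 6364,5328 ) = 229104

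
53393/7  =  53393/7 = 7627.57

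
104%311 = 104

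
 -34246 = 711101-745347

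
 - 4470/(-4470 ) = 1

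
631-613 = 18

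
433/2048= 433/2048 = 0.21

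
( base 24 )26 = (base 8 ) 66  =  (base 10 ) 54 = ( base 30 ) 1O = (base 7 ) 105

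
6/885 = 2/295= 0.01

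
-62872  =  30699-93571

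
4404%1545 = 1314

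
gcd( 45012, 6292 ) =484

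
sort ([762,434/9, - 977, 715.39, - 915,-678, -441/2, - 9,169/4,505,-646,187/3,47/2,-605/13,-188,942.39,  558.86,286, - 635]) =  [ - 977,  -  915, - 678, - 646,  -  635, - 441/2,- 188,  -  605/13,-9,47/2, 169/4,434/9,  187/3,286,505,558.86 , 715.39, 762,942.39 ] 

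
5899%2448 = 1003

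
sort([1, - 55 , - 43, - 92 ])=[ - 92, - 55, - 43,  1 ] 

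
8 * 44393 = 355144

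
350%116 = 2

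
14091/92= 153 + 15/92  =  153.16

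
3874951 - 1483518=2391433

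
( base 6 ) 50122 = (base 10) 6530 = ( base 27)8PN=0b1100110000010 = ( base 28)896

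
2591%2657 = 2591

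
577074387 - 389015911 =188058476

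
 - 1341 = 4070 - 5411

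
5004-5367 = - 363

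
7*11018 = 77126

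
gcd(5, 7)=1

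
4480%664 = 496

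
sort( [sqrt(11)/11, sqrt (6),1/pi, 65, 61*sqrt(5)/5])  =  [sqrt(11 )/11,1/pi , sqrt( 6 ), 61*sqrt ( 5 )/5, 65 ]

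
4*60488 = 241952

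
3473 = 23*151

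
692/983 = 692/983 =0.70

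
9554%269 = 139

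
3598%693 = 133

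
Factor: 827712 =2^6*3^3*479^1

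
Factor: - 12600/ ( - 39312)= 25/78= 2^( - 1) * 3^ ( - 1)*5^2 * 13^(-1) 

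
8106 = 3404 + 4702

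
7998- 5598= 2400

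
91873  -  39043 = 52830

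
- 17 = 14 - 31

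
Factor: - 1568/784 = -2^1 = - 2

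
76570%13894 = 7100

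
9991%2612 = 2155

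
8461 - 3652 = 4809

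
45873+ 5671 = 51544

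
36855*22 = 810810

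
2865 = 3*955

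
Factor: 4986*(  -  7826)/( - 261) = 2^2*7^1*13^1*29^( - 1)* 43^1*277^1 = 4335604/29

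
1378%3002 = 1378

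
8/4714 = 4/2357 = 0.00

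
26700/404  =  66  +  9/101= 66.09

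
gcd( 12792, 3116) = 164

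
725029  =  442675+282354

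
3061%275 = 36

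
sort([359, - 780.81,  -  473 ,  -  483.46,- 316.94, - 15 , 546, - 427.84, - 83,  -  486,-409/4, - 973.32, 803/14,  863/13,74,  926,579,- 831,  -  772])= [ - 973.32, - 831,- 780.81,-772,  -  486, - 483.46, - 473,-427.84, - 316.94, - 409/4 , - 83,-15,803/14,  863/13,74, 359, 546,579,926] 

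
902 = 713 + 189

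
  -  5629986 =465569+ -6095555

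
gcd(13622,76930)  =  98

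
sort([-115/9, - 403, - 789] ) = [ - 789,-403, - 115/9]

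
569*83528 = 47527432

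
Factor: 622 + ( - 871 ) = -249 = - 3^1*83^1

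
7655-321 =7334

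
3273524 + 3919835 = 7193359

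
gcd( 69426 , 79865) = 1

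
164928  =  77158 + 87770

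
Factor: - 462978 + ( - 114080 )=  - 577058  =  - 2^1*288529^1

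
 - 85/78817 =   -  1 + 78732/78817 = - 0.00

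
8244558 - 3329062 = 4915496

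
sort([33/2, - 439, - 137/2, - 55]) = [ - 439, - 137/2, - 55, 33/2]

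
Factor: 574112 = 2^5*7^1* 11^1 * 233^1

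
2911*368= 1071248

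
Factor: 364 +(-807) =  - 443 = - 443^1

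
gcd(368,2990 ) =46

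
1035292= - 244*( - 4243 )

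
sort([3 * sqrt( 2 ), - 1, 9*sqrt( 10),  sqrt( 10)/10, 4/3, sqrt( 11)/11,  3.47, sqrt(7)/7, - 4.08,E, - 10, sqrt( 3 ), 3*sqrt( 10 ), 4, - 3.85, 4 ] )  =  [- 10,-4.08, - 3.85,  -  1, sqrt( 11)/11, sqrt( 10 ) /10, sqrt(7)/7,4/3,sqrt(3 ), E , 3.47,  4 , 4,3*sqrt (2), 3*sqrt(10 ),9*sqrt( 10 ) ] 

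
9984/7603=1 + 2381/7603= 1.31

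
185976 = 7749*24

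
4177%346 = 25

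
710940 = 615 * 1156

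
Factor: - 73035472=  - 2^4*463^1*9859^1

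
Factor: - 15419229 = -3^1 * 7^1 * 257^1*2857^1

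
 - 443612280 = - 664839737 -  - 221227457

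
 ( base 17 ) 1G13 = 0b10010101010101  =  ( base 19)1790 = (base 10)9557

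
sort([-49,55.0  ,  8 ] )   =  [ - 49, 8,55.0]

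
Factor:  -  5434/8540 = -2717/4270 =-  2^(-1)*5^ (-1 )*7^( -1 ) * 11^1*13^1*19^1*61^ ( - 1 ) 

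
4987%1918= 1151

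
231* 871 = 201201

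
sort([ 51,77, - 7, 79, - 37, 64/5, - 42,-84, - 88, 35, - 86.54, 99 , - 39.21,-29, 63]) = [ - 88, - 86.54,  -  84, -42, - 39.21, - 37, -29, - 7, 64/5,35, 51, 63, 77, 79,  99 ] 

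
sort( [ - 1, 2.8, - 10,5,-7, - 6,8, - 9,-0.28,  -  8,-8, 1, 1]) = [  -  10, - 9,- 8, - 8,-7, - 6,  -  1, - 0.28,1, 1 , 2.8, 5, 8 ]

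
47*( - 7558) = - 355226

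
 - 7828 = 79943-87771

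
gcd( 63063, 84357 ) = 819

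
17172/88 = 195+3/22 = 195.14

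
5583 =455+5128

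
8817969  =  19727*447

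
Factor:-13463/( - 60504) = 2^ (-3)*3^( - 1)*2521^( - 1) *13463^1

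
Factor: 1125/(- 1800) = -5/8 = - 2^ ( - 3)*5^1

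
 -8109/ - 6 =2703/2 = 1351.50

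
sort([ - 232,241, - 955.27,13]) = [-955.27 , - 232, 13 , 241]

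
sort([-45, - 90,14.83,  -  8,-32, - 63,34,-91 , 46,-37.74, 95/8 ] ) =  [ - 91, - 90 , - 63, - 45, - 37.74, - 32,-8, 95/8,14.83,34, 46 ]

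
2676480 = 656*4080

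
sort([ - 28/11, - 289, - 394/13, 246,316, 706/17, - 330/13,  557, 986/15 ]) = [ - 289, - 394/13, - 330/13,  -  28/11, 706/17, 986/15, 246, 316, 557] 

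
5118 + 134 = 5252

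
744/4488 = 31/187= 0.17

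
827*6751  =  5583077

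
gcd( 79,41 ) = 1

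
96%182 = 96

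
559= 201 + 358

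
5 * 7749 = 38745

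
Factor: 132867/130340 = 999/980 = 2^( - 2)*3^3*5^( - 1)*7^( - 2) *37^1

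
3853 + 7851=11704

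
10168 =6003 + 4165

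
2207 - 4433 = -2226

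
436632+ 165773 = 602405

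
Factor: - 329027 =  - 329027^1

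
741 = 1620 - 879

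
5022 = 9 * 558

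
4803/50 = 4803/50 = 96.06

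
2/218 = 1/109 = 0.01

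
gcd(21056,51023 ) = 7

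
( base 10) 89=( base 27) 38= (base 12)75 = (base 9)108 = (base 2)1011001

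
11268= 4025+7243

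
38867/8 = 38867/8=4858.38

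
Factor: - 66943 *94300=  - 2^2*5^2*23^1*41^1*66943^1 = - 6312724900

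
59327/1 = 59327 = 59327.00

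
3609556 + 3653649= 7263205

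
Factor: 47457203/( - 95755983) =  - 3^(  -  1) *89^1*331^( - 1)*96431^( -1)* 533227^1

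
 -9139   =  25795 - 34934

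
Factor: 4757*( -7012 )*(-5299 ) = 176753889116 =2^2*7^1*67^1*71^1*757^1*1753^1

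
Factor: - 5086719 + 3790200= - 1296519= - 3^1*7^1*107^1*577^1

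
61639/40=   61639/40 = 1540.97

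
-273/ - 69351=91/23117   =  0.00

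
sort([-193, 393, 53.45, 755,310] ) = [ - 193,53.45, 310,  393,755] 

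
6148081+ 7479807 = 13627888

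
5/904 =5/904 = 0.01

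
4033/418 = 9+271/418 = 9.65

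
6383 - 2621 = 3762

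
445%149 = 147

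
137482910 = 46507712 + 90975198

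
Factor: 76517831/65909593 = 13^1*229^1*25703^1 * 65909593^( - 1)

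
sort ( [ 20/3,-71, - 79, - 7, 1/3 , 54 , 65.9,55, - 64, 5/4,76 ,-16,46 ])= [-79 ,-71,-64, - 16,-7, 1/3 , 5/4,20/3 , 46,54, 55,65.9 , 76 ]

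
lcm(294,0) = 0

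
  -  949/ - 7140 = 949/7140 = 0.13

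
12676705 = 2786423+9890282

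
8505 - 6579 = 1926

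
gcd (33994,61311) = 1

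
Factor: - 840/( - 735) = 8/7  =  2^3 * 7^( - 1)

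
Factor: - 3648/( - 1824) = 2 =2^1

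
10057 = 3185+6872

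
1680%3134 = 1680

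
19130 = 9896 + 9234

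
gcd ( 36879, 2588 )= 647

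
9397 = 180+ 9217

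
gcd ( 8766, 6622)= 2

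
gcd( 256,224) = 32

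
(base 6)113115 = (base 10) 9767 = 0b10011000100111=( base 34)8f9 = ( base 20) 1487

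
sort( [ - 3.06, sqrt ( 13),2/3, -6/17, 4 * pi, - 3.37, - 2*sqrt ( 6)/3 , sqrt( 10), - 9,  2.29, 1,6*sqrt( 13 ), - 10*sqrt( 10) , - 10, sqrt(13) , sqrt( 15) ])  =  [-10*sqrt( 10), - 10, - 9, - 3.37, - 3.06,  -  2*sqrt( 6 )/3,-6/17,2/3 , 1, 2.29,sqrt( 10 ),sqrt ( 13 ),sqrt( 13),sqrt( 15), 4*  pi,6 *sqrt( 13 ) ] 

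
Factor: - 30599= - 37^1*827^1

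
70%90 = 70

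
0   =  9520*0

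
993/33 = 30 + 1/11=30.09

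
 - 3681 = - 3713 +32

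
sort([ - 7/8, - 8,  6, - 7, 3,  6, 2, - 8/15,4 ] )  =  [ - 8, - 7, - 7/8, - 8/15,  2,3,4, 6,6 ] 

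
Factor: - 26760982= - 2^1*233^1*57427^1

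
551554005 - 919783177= - 368229172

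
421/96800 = 421/96800 = 0.00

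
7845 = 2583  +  5262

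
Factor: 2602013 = 23^1*113131^1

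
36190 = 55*658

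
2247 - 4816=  - 2569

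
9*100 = 900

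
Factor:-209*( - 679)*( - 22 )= - 3122042 = -2^1*7^1*11^2*19^1 * 97^1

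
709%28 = 9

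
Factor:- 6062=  - 2^1 * 7^1*433^1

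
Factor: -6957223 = - 7^1*13^2*5881^1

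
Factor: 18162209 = 13^1*701^1 * 1993^1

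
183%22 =7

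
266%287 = 266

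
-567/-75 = 189/25= 7.56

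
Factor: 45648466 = 2^1*283^1*80651^1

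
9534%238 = 14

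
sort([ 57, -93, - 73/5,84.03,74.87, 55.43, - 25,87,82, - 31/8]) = [ - 93, - 25,  -  73/5,-31/8, 55.43,57,74.87,82,84.03,87]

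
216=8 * 27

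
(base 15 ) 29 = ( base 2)100111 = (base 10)39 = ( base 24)1f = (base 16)27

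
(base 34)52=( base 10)172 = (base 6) 444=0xAC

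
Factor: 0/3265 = 0 = 0^1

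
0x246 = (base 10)582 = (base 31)IO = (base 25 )n7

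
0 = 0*67410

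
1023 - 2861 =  - 1838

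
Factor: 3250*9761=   2^1*5^3*13^1*43^1*227^1=31723250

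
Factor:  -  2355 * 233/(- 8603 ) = 3^1*5^1 * 7^( - 1)* 157^1 *233^1 * 1229^( - 1) = 548715/8603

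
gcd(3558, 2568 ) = 6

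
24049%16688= 7361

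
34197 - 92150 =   -  57953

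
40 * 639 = 25560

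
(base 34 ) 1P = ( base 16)3B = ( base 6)135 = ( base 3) 2012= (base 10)59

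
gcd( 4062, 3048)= 6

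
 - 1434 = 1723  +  - 3157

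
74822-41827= 32995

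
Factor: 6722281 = 491^1*13691^1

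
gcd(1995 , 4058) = 1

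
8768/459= 8768/459=19.10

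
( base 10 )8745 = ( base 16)2229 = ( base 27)bqo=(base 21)jh9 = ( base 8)21051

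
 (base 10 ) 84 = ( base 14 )60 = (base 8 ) 124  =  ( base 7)150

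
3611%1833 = 1778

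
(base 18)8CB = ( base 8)5403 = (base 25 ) 4cj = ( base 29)3A6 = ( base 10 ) 2819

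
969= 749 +220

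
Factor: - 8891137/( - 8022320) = 2^( - 4)*5^(-1)*37^1*41^1*5861^1*100279^ (- 1)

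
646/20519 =38/1207 = 0.03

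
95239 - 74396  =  20843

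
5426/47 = 115 + 21/47 = 115.45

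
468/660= 39/55 = 0.71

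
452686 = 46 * 9841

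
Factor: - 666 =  - 2^1*3^2*37^1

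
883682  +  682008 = 1565690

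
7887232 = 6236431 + 1650801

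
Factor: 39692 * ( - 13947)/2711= -553584324/2711  =  - 2^2*3^1*2711^(- 1)*4649^1 * 9923^1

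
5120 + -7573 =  - 2453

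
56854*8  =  454832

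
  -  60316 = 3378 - 63694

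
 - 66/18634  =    -  3/847 = -0.00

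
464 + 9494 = 9958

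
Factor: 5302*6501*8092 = 2^3 * 3^1*7^1*11^2*17^2 * 197^1*241^1 = 278917499784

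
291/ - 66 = -5 + 13/22 = - 4.41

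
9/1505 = 9/1505 =0.01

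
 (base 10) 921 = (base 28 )14p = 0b1110011001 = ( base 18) 2f3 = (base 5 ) 12141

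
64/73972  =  16/18493= 0.00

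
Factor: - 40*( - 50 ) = 2000 = 2^4*5^3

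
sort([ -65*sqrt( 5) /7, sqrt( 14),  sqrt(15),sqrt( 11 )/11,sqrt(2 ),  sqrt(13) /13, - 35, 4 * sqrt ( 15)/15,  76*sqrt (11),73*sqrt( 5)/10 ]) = [ - 35, - 65*sqrt( 5 ) /7,sqrt(13)/13, sqrt( 11) /11 , 4 *sqrt(15) /15, sqrt(2), sqrt(14 ),  sqrt(15),73 *sqrt(5 ) /10, 76*sqrt(11 ) ] 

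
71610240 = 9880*7248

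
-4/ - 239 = 4/239 = 0.02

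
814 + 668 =1482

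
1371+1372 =2743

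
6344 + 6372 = 12716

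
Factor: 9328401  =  3^2*29^1* 103^1*347^1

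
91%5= 1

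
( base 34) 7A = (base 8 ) 370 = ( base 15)118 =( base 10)248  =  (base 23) ai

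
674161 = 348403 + 325758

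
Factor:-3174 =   -  2^1*3^1*23^2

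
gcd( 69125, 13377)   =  7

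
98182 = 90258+7924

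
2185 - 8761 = -6576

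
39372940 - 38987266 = 385674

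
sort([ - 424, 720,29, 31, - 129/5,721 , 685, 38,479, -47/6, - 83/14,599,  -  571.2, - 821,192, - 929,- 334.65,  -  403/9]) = [  -  929, - 821, - 571.2, - 424,- 334.65,  -  403/9, - 129/5, - 47/6, - 83/14,29, 31,38, 192,479,599,685,720,721] 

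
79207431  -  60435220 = 18772211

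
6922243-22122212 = -15199969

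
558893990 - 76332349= 482561641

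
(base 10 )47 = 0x2f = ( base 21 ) 25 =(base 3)1202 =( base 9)52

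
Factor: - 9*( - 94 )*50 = 2^2*3^2  *5^2 * 47^1 = 42300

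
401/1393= 401/1393 = 0.29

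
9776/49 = 9776/49 =199.51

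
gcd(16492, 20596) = 76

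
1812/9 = 604/3 =201.33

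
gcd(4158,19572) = 42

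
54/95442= 9/15907 = 0.00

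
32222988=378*85246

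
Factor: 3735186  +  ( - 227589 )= 3507597 = 3^3*163^1*797^1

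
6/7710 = 1/1285  =  0.00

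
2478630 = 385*6438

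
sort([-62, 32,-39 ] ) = [ - 62,  -  39, 32] 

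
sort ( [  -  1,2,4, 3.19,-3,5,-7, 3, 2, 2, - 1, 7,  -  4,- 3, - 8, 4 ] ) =[-8,  -  7,-4, - 3,-3 , - 1, - 1,2,2,2,3,3.19,4, 4,5, 7]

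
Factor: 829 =829^1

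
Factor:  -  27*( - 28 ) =2^2*3^3*7^1 =756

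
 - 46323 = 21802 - 68125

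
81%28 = 25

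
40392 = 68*594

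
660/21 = 31 +3/7 = 31.43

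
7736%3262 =1212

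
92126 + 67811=159937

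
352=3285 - 2933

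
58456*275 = 16075400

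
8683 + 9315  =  17998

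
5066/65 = 77 + 61/65 = 77.94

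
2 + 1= 3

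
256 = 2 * 128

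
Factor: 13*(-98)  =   - 2^1*7^2*13^1 = - 1274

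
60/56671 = 60/56671 = 0.00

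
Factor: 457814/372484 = 2^(-1)*251^(  -  1)*617^1 = 617/502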